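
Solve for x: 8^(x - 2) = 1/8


Express both sides with the same base.
1/8 = 8^(-1)
Since the bases match, equate exponents: x - 2 = -1
So x = -1 - (-2) = 1

x = 1


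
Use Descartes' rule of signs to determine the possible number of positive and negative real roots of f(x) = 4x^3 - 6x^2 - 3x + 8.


Descartes' rule of signs:

For positive roots, count sign changes in f(x) = 4x^3 - 6x^2 - 3x + 8:
Signs of coefficients: +, -, -, +
Number of sign changes: 2
Possible positive real roots: 2, 0

For negative roots, examine f(-x) = -4x^3 - 6x^2 + 3x + 8:
Signs of coefficients: -, -, +, +
Number of sign changes: 1
Possible negative real roots: 1

Positive roots: 2 or 0; Negative roots: 1


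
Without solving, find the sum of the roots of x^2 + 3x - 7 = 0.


By Vieta's formulas for ax^2 + bx + c = 0:
  Sum of roots = -b/a
  Product of roots = c/a

Here a = 1, b = 3, c = -7
Sum = -(3)/1 = -3
Product = -7/1 = -7

Sum = -3


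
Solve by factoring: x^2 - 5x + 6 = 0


We need two numbers that multiply to 6 and add to -5.
Those numbers are -3 and -2 (since (-3) * (-2) = 6 and (-3) + (-2) = -5).
So x^2 - 5x + 6 = (x - 3)(x - 2) = 0
Setting each factor to zero: x = 3 or x = 2

x = 2, x = 3


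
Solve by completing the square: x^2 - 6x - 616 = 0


Start: x^2 - 6x - 616 = 0
Move constant: x^2 - 6x = 616
Half of -6 is -3, squared is 9
Add 9 to both sides: x^2 - 6x + 9 = 625
(x - 3)^2 = 625
x - 3 = ±25
x = 3 + 25 = 28 or x = 3 - 25 = -22

x = -22, x = 28


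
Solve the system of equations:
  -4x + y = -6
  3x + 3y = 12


Using Cramer's rule:
Determinant D = (-4)(3) - (3)(1) = -12 - 3 = -15
Dx = (-6)(3) - (12)(1) = -18 - 12 = -30
Dy = (-4)(12) - (3)(-6) = -48 + 18 = -30
x = Dx/D = -30/-15 = 2
y = Dy/D = -30/-15 = 2

x = 2, y = 2


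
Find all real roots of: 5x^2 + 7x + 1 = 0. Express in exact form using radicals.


Using the quadratic formula: x = (-b ± sqrt(b^2 - 4ac)) / (2a)
Here a = 5, b = 7, c = 1
Discriminant = b^2 - 4ac = 7^2 - 4(5)(1) = 49 - 20 = 29
Since discriminant = 29 > 0, there are two real roots.
x = (-7 ± sqrt(29)) / 10
Numerically: x ≈ -0.1615 or x ≈ -1.2385

x = (-7 + sqrt(29)) / 10 or x = (-7 - sqrt(29)) / 10


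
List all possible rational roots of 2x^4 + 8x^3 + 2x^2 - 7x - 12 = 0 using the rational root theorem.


Rational root theorem: possible roots are ±p/q where:
  p divides the constant term (-12): p ∈ {1, 2, 3, 4, 6, 12}
  q divides the leading coefficient (2): q ∈ {1, 2}

All possible rational roots: -12, -6, -4, -3, -2, -3/2, -1, -1/2, 1/2, 1, 3/2, 2, 3, 4, 6, 12

-12, -6, -4, -3, -2, -3/2, -1, -1/2, 1/2, 1, 3/2, 2, 3, 4, 6, 12


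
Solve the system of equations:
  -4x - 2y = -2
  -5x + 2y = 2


Using Cramer's rule:
Determinant D = (-4)(2) - (-5)(-2) = -8 - 10 = -18
Dx = (-2)(2) - (2)(-2) = -4 + 4 = 0
Dy = (-4)(2) - (-5)(-2) = -8 - 10 = -18
x = Dx/D = 0/-18 = 0
y = Dy/D = -18/-18 = 1

x = 0, y = 1


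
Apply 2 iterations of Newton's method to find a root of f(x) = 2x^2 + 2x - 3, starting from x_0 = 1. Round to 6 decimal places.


Newton's method: x_(n+1) = x_n - f(x_n)/f'(x_n)
f(x) = 2x^2 + 2x - 3
f'(x) = 4x + 2

Iteration 1:
  f(1.000000) = 1.000000
  f'(1.000000) = 6.000000
  x_1 = 1.000000 - (1.000000)/(6.000000) = 0.833333

Iteration 2:
  f(0.833333) = 0.055556
  f'(0.833333) = 5.333333
  x_2 = 0.833333 - (0.055556)/(5.333333) = 0.822917

x_2 = 0.822917


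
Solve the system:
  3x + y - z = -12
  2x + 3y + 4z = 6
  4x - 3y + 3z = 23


Using Cramer's rule. Expand each determinant along the first row.
D  = 3*[3*3 - 4*(-3)] - 1*[2*3 - 4*4] + (-1)*[2*(-3) - 3*4]
  = 3*(21) - 1*(-10) + (-1)*(-18) = 91
Dx = (-12)*[3*3 - 4*(-3)] - 1*[6*3 - 4*23] + (-1)*[6*(-3) - 3*23]
  = (-12)*(21) - 1*(-74) + (-1)*(-87) = -91
Dy = 3*[6*3 - 4*23] - (-12)*[2*3 - 4*4] + (-1)*[2*23 - 6*4]
  = 3*(-74) - (-12)*(-10) + (-1)*(22) = -364
Dz = 3*[3*23 - 6*(-3)] - 1*[2*23 - 6*4] + (-12)*[2*(-3) - 3*4]
  = 3*(87) - 1*(22) + (-12)*(-18) = 455
x = Dx/D = -91/91 = -1, y = Dy/D = -364/91 = -4, z = Dz/D = 455/91 = 5
Check eq1: (3)(-1) + (1)(-4) + (-1)(5) = -12 = -12 ✓
Check eq2: (2)(-1) + (3)(-4) + (4)(5) = 6 = 6 ✓
Check eq3: (4)(-1) + (-3)(-4) + (3)(5) = 23 = 23 ✓

x = -1, y = -4, z = 5


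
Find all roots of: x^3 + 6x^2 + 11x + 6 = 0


Let p(x) = x^3 + 6x^2 + 11x + 6. By the rational root theorem (leading coefficient 1), any rational root is an integer divisor of 6: try ±1, ±2, ... in turn.
Test x = 1: value = 24 ≠ 0.
Test x = -1: value = 0 ✓, so (x + 1) is a factor.
Synthetic division by (x + 1): bring down 1; 1(-1) + 6 = 5; 5(-1) + 11 = 6; 6(-1) + 6 = 0 → quotient x^2 + 5x + 6, remainder 0.
Solve the quadratic x^2 + 5x + 6 = 0: discriminant = 5^2 - 4(1)(6) = 25 - 24 = 1.
sqrt(1) = 1, so x = (-5 ± 1)/2: x = -2 or x = -3.
Collecting all roots found:

x = -3, x = -2, x = -1


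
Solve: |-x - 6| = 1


An absolute value equation |expr| = 1 gives two cases:
Case 1: -x - 6 = 1
  -x = 7, so x = -7
Case 2: -x - 6 = -1
  -x = 5, so x = -5

x = -7, x = -5


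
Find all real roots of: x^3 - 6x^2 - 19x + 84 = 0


Let p(x) = x^3 - 6x^2 - 19x + 84. By the rational root theorem (leading coefficient 1), any rational root is an integer divisor of 84: try ±1, ±2, ... in turn.
Test x = 1: value = 60 ≠ 0.
Test x = -1: value = 96 ≠ 0.
Test x = 2: value = 30 ≠ 0.
Test x = -2: value = 90 ≠ 0.
Test x = 3: value = 0 ✓, so (x - 3) is a factor.
Synthetic division by (x - 3): bring down 1; 1(3) - 6 = -3; (-3)(3) - 19 = -28; (-28)(3) + 84 = 0 → quotient x^2 - 3x - 28, remainder 0.
Solve the quadratic x^2 - 3x - 28 = 0: discriminant = (-3)^2 - 4(1)(-28) = 9 + 112 = 121.
sqrt(121) = 11, so x = (3 ± 11)/2: x = 7 or x = -4.

x = -4, x = 3, x = 7


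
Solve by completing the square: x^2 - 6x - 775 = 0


Start: x^2 - 6x - 775 = 0
Move constant: x^2 - 6x = 775
Half of -6 is -3, squared is 9
Add 9 to both sides: x^2 - 6x + 9 = 784
(x - 3)^2 = 784
x - 3 = ±28
x = 3 + 28 = 31 or x = 3 - 28 = -25

x = -25, x = 31


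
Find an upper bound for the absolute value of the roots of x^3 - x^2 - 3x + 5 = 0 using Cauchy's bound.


Cauchy's bound: all roots r satisfy |r| <= 1 + max(|a_i/a_n|) for i = 0,...,n-1
where a_n is the leading coefficient.

Coefficients: [1, -1, -3, 5]
Leading coefficient a_n = 1
Ratios |a_i/a_n|: 1, 3, 5
Maximum ratio: 5
Cauchy's bound: |r| <= 1 + 5 = 6

Upper bound = 6


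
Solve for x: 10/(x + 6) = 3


Multiply both sides by (x + 6): 10 = 3(x + 6)
Distribute: 10 = 3x + 18
3x = 10 - 18 = -8
x = -8/3

x = -8/3


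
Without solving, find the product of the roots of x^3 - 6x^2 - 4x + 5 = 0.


By Vieta's formulas for x^3 + bx^2 + cx + d = 0:
  r1 + r2 + r3 = -b/a = 6
  r1*r2 + r1*r3 + r2*r3 = c/a = -4
  r1*r2*r3 = -d/a = -5


Product = -5


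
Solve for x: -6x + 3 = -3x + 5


Starting with: -6x + 3 = -3x + 5
Move all x terms to left: (-6 + 3)x = 5 - 3
Simplify: -3x = 2
Divide both sides by -3: x = -2/3

x = -2/3


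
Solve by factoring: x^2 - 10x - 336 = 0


We need two numbers that multiply to -336 and add to -10.
Those numbers are 14 and -24 (since 14 * (-24) = -336 and 14 + (-24) = -10).
So x^2 - 10x - 336 = (x + 14)(x - 24) = 0
Setting each factor to zero: x = -14 or x = 24

x = -14, x = 24


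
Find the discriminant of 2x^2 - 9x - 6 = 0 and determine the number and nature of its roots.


For ax^2 + bx + c = 0, discriminant D = b^2 - 4ac
Here a = 2, b = -9, c = -6
D = (-9)^2 - 4(2)(-6) = 81 + 48 = 129

D = 129 > 0 but not a perfect square
The equation has 2 distinct real irrational roots.

Discriminant = 129, 2 distinct real irrational roots


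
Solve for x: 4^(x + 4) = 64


Express both sides with the same base.
64 = 4^3
Since the bases match, equate exponents: x + 4 = 3
So x = 3 - (4) = -1

x = -1


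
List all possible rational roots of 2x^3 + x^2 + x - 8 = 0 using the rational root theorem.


Rational root theorem: possible roots are ±p/q where:
  p divides the constant term (-8): p ∈ {1, 2, 4, 8}
  q divides the leading coefficient (2): q ∈ {1, 2}

All possible rational roots: -8, -4, -2, -1, -1/2, 1/2, 1, 2, 4, 8

-8, -4, -2, -1, -1/2, 1/2, 1, 2, 4, 8


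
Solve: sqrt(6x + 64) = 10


Square both sides: 6x + 64 = 10^2 = 100
6x = 100 - 64 = 36
x = 6
Check: sqrt(6*6 + 64) = sqrt(100) = 10 ✓

x = 6


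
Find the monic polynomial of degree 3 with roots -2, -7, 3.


A monic polynomial with roots -2, -7, 3 is:
p(x) = (x + 2)(x + 7)(x - 3)
After multiplying by (x + 2): x + 2
After multiplying by (x + 7): x^2 + 9x + 14
After multiplying by (x - 3): x^3 + 6x^2 - 13x - 42

x^3 + 6x^2 - 13x - 42


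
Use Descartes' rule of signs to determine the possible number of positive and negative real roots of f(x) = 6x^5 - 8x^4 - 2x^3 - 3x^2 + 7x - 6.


Descartes' rule of signs:

For positive roots, count sign changes in f(x) = 6x^5 - 8x^4 - 2x^3 - 3x^2 + 7x - 6:
Signs of coefficients: +, -, -, -, +, -
Number of sign changes: 3
Possible positive real roots: 3, 1

For negative roots, examine f(-x) = -6x^5 - 8x^4 + 2x^3 - 3x^2 - 7x - 6:
Signs of coefficients: -, -, +, -, -, -
Number of sign changes: 2
Possible negative real roots: 2, 0

Positive roots: 3 or 1; Negative roots: 2 or 0


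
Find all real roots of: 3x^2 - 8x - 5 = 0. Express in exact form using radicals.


Using the quadratic formula: x = (-b ± sqrt(b^2 - 4ac)) / (2a)
Here a = 3, b = -8, c = -5
Discriminant = b^2 - 4ac = (-8)^2 - 4(3)(-5) = 64 + 60 = 124
Since discriminant = 124 > 0, there are two real roots.
x = (8 ± 2*sqrt(31)) / 6
Simplifying: x = (4 ± sqrt(31)) / 3
Numerically: x ≈ 3.1893 or x ≈ -0.5226

x = (4 + sqrt(31)) / 3 or x = (4 - sqrt(31)) / 3


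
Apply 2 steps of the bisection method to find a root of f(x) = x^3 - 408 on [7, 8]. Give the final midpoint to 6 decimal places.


f(x) = x^3 - 408
f(7) = -65 < 0
f(8) = 104 > 0

Step 1: midpoint = (7.000000 + 8.000000)/2 = 7.500000
  f(7.500000) = 13.875000
  f(mid) > 0, so root is in [7.000000, 7.500000]

Step 2: midpoint = (7.000000 + 7.500000)/2 = 7.250000
  f(7.250000) = -26.921875
  f(mid) < 0, so root is in [7.250000, 7.500000]

midpoint = 7.250000


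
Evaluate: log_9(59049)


We need the exponent such that 9^? = 59049
9^5 = 59049
Therefore log_9(59049) = 5

5


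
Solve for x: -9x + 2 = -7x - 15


Starting with: -9x + 2 = -7x - 15
Move all x terms to left: (-9 + 7)x = -15 - 2
Simplify: -2x = -17
Divide both sides by -2: x = 17/2

x = 17/2


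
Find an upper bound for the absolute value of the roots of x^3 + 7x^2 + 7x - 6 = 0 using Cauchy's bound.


Cauchy's bound: all roots r satisfy |r| <= 1 + max(|a_i/a_n|) for i = 0,...,n-1
where a_n is the leading coefficient.

Coefficients: [1, 7, 7, -6]
Leading coefficient a_n = 1
Ratios |a_i/a_n|: 7, 7, 6
Maximum ratio: 7
Cauchy's bound: |r| <= 1 + 7 = 8

Upper bound = 8


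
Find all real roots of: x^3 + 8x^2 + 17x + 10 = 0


Let p(x) = x^3 + 8x^2 + 17x + 10. By the rational root theorem (leading coefficient 1), any rational root is an integer divisor of 10: try ±1, ±2, ... in turn.
Test x = 1: value = 36 ≠ 0.
Test x = -1: value = 0 ✓, so (x + 1) is a factor.
Synthetic division by (x + 1): bring down 1; 1(-1) + 8 = 7; 7(-1) + 17 = 10; 10(-1) + 10 = 0 → quotient x^2 + 7x + 10, remainder 0.
Solve the quadratic x^2 + 7x + 10 = 0: discriminant = 7^2 - 4(1)(10) = 49 - 40 = 9.
sqrt(9) = 3, so x = (-7 ± 3)/2: x = -2 or x = -5.

x = -5, x = -2, x = -1


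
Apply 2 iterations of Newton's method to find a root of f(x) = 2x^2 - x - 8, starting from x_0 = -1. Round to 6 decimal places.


Newton's method: x_(n+1) = x_n - f(x_n)/f'(x_n)
f(x) = 2x^2 - x - 8
f'(x) = 4x - 1

Iteration 1:
  f(-1.000000) = -5.000000
  f'(-1.000000) = -5.000000
  x_1 = -1.000000 - (-5.000000)/(-5.000000) = -2.000000

Iteration 2:
  f(-2.000000) = 2.000000
  f'(-2.000000) = -9.000000
  x_2 = -2.000000 - (2.000000)/(-9.000000) = -1.777778

x_2 = -1.777778


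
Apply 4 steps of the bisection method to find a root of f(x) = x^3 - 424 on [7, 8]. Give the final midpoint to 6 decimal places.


f(x) = x^3 - 424
f(7) = -81 < 0
f(8) = 88 > 0

Step 1: midpoint = (7.000000 + 8.000000)/2 = 7.500000
  f(7.500000) = -2.125000
  f(mid) < 0, so root is in [7.500000, 8.000000]

Step 2: midpoint = (7.500000 + 8.000000)/2 = 7.750000
  f(7.750000) = 41.484375
  f(mid) > 0, so root is in [7.500000, 7.750000]

Step 3: midpoint = (7.500000 + 7.750000)/2 = 7.625000
  f(7.625000) = 19.322266
  f(mid) > 0, so root is in [7.500000, 7.625000]

Step 4: midpoint = (7.500000 + 7.625000)/2 = 7.562500
  f(7.562500) = 8.510010
  f(mid) > 0, so root is in [7.500000, 7.562500]

midpoint = 7.562500


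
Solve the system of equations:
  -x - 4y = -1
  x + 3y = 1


Using Cramer's rule:
Determinant D = (-1)(3) - (1)(-4) = -3 + 4 = 1
Dx = (-1)(3) - (1)(-4) = -3 + 4 = 1
Dy = (-1)(1) - (1)(-1) = -1 + 1 = 0
x = Dx/D = 1/1 = 1
y = Dy/D = 0/1 = 0

x = 1, y = 0


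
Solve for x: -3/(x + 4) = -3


Multiply both sides by (x + 4): -3 = -3(x + 4)
Distribute: -3 = -3x - 12
-3x = -3 + 12 = 9
x = -3

x = -3


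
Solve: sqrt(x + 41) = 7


Square both sides: x + 41 = 7^2 = 49
x = 49 - 41 = 8
x = 8
Check: sqrt(1*8 + 41) = sqrt(49) = 7 ✓

x = 8


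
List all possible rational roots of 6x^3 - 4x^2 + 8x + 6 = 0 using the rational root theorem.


Rational root theorem: possible roots are ±p/q where:
  p divides the constant term (6): p ∈ {1, 2, 3, 6}
  q divides the leading coefficient (6): q ∈ {1, 2, 3, 6}

All possible rational roots: -6, -3, -2, -3/2, -1, -2/3, -1/2, -1/3, -1/6, 1/6, 1/3, 1/2, 2/3, 1, 3/2, 2, 3, 6

-6, -3, -2, -3/2, -1, -2/3, -1/2, -1/3, -1/6, 1/6, 1/3, 1/2, 2/3, 1, 3/2, 2, 3, 6


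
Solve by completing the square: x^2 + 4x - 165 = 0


Start: x^2 + 4x - 165 = 0
Move constant: x^2 + 4x = 165
Half of 4 is 2, squared is 4
Add 4 to both sides: x^2 + 4x + 4 = 169
(x + 2)^2 = 169
x + 2 = ±13
x = -2 + 13 = 11 or x = -2 - 13 = -15

x = -15, x = 11


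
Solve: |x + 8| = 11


An absolute value equation |expr| = 11 gives two cases:
Case 1: x + 8 = 11
  x = 3, so x = 3
Case 2: x + 8 = -11
  x = -19, so x = -19

x = -19, x = 3


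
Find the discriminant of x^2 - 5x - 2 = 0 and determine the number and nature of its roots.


For ax^2 + bx + c = 0, discriminant D = b^2 - 4ac
Here a = 1, b = -5, c = -2
D = (-5)^2 - 4(1)(-2) = 25 + 8 = 33

D = 33 > 0 but not a perfect square
The equation has 2 distinct real irrational roots.

Discriminant = 33, 2 distinct real irrational roots


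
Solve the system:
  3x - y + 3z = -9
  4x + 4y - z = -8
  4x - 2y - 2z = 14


Using Cramer's rule. Expand each determinant along the first row.
D  = 3*[4*(-2) - (-1)*(-2)] - (-1)*[4*(-2) - (-1)*4] + 3*[4*(-2) - 4*4]
  = 3*(-10) - (-1)*(-4) + 3*(-24) = -106
Dx = (-9)*[4*(-2) - (-1)*(-2)] - (-1)*[(-8)*(-2) - (-1)*14] + 3*[(-8)*(-2) - 4*14]
  = (-9)*(-10) - (-1)*(30) + 3*(-40) = 0
Dy = 3*[(-8)*(-2) - (-1)*14] - (-9)*[4*(-2) - (-1)*4] + 3*[4*14 - (-8)*4]
  = 3*(30) - (-9)*(-4) + 3*(88) = 318
Dz = 3*[4*14 - (-8)*(-2)] - (-1)*[4*14 - (-8)*4] + (-9)*[4*(-2) - 4*4]
  = 3*(40) - (-1)*(88) + (-9)*(-24) = 424
x = Dx/D = 0/-106 = 0, y = Dy/D = 318/-106 = -3, z = Dz/D = 424/-106 = -4
Check eq1: (3)(0) + (-1)(-3) + (3)(-4) = -9 = -9 ✓
Check eq2: (4)(0) + (4)(-3) + (-1)(-4) = -8 = -8 ✓
Check eq3: (4)(0) + (-2)(-3) + (-2)(-4) = 14 = 14 ✓

x = 0, y = -3, z = -4


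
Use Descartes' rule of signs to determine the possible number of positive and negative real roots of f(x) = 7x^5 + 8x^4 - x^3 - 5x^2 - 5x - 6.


Descartes' rule of signs:

For positive roots, count sign changes in f(x) = 7x^5 + 8x^4 - x^3 - 5x^2 - 5x - 6:
Signs of coefficients: +, +, -, -, -, -
Number of sign changes: 1
Possible positive real roots: 1

For negative roots, examine f(-x) = -7x^5 + 8x^4 + x^3 - 5x^2 + 5x - 6:
Signs of coefficients: -, +, +, -, +, -
Number of sign changes: 4
Possible negative real roots: 4, 2, 0

Positive roots: 1; Negative roots: 4 or 2 or 0


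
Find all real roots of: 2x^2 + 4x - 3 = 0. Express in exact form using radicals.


Using the quadratic formula: x = (-b ± sqrt(b^2 - 4ac)) / (2a)
Here a = 2, b = 4, c = -3
Discriminant = b^2 - 4ac = 4^2 - 4(2)(-3) = 16 + 24 = 40
Since discriminant = 40 > 0, there are two real roots.
x = (-4 ± 2*sqrt(10)) / 4
Simplifying: x = (-2 ± sqrt(10)) / 2
Numerically: x ≈ 0.5811 or x ≈ -2.5811

x = (-2 + sqrt(10)) / 2 or x = (-2 - sqrt(10)) / 2


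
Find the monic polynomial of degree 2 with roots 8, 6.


A monic polynomial with roots 8, 6 is:
p(x) = (x - 8)(x - 6)
After multiplying by (x - 8): x - 8
After multiplying by (x - 6): x^2 - 14x + 48

x^2 - 14x + 48


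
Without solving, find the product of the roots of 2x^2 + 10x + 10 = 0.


By Vieta's formulas for ax^2 + bx + c = 0:
  Sum of roots = -b/a
  Product of roots = c/a

Here a = 2, b = 10, c = 10
Sum = -(10)/2 = -5
Product = 10/2 = 5

Product = 5


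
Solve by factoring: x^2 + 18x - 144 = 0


We need two numbers that multiply to -144 and add to 18.
Those numbers are -6 and 24 (since (-6) * 24 = -144 and (-6) + 24 = 18).
So x^2 + 18x - 144 = (x - 6)(x + 24) = 0
Setting each factor to zero: x = 6 or x = -24

x = -24, x = 6


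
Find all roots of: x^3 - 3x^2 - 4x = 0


The constant term is 0, so x = 0 is a root. Factor out x:
  x^2 - 3x - 4 = 0
Solve the quadratic x^2 - 3x - 4 = 0: discriminant = (-3)^2 - 4(1)(-4) = 9 + 16 = 25.
sqrt(25) = 5, so x = (3 ± 5)/2: x = 4 or x = -1.
Collecting all roots found:

x = -1, x = 0, x = 4


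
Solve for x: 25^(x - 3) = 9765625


Express both sides with the same base.
9765625 = 25^5
Since the bases match, equate exponents: x - 3 = 5
So x = 5 - (-3) = 8

x = 8


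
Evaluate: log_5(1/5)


We need the exponent such that 5^? = 1/5
5^(-1) = 1/5^1 = 1/5
Therefore log_5(1/5) = -1

-1


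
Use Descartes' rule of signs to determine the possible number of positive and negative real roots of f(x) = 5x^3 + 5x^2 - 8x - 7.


Descartes' rule of signs:

For positive roots, count sign changes in f(x) = 5x^3 + 5x^2 - 8x - 7:
Signs of coefficients: +, +, -, -
Number of sign changes: 1
Possible positive real roots: 1

For negative roots, examine f(-x) = -5x^3 + 5x^2 + 8x - 7:
Signs of coefficients: -, +, +, -
Number of sign changes: 2
Possible negative real roots: 2, 0

Positive roots: 1; Negative roots: 2 or 0


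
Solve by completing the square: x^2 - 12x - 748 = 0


Start: x^2 - 12x - 748 = 0
Move constant: x^2 - 12x = 748
Half of -12 is -6, squared is 36
Add 36 to both sides: x^2 - 12x + 36 = 784
(x - 6)^2 = 784
x - 6 = ±28
x = 6 + 28 = 34 or x = 6 - 28 = -22

x = -22, x = 34


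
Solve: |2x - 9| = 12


An absolute value equation |expr| = 12 gives two cases:
Case 1: 2x - 9 = 12
  2x = 21, so x = 21/2
Case 2: 2x - 9 = -12
  2x = -3, so x = -3/2

x = -3/2, x = 21/2


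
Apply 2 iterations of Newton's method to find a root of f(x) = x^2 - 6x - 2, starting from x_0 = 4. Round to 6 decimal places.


Newton's method: x_(n+1) = x_n - f(x_n)/f'(x_n)
f(x) = x^2 - 6x - 2
f'(x) = 2x - 6

Iteration 1:
  f(4.000000) = -10.000000
  f'(4.000000) = 2.000000
  x_1 = 4.000000 - (-10.000000)/(2.000000) = 9.000000

Iteration 2:
  f(9.000000) = 25.000000
  f'(9.000000) = 12.000000
  x_2 = 9.000000 - (25.000000)/(12.000000) = 6.916667

x_2 = 6.916667


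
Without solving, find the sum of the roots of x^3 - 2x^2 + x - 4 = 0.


By Vieta's formulas for x^3 + bx^2 + cx + d = 0:
  r1 + r2 + r3 = -b/a = 2
  r1*r2 + r1*r3 + r2*r3 = c/a = 1
  r1*r2*r3 = -d/a = 4


Sum = 2


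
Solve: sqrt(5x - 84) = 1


Square both sides: 5x - 84 = 1^2 = 1
5x = 1 + 84 = 85
x = 17
Check: sqrt(5*17 - 84) = sqrt(1) = 1 ✓

x = 17


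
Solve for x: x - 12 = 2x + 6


Starting with: x - 12 = 2x + 6
Move all x terms to left: (1 - 2)x = 6 + 12
Simplify: -x = 18
Divide both sides by -1: x = -18

x = -18


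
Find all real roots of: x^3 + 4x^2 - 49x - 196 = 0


Let p(x) = x^3 + 4x^2 - 49x - 196. By the rational root theorem (leading coefficient 1), any rational root is an integer divisor of 196: try ±1, ±2, ... in turn.
Test x = 1: value = -240 ≠ 0.
Test x = -1: value = -144 ≠ 0.
Test x = 2: value = -270 ≠ 0.
Test x = -2: value = -90 ≠ 0.
Test x = 4: value = -264 ≠ 0.
Test x = -4: value = 0 ✓, so (x + 4) is a factor.
Synthetic division by (x + 4): bring down 1; 1(-4) + 4 = 0; 0(-4) - 49 = -49; (-49)(-4) - 196 = 0 → quotient x^2 - 49, remainder 0.
Solve the quadratic x^2 - 49 = 0: discriminant = 0^2 - 4(1)(-49) = 0 + 196 = 196.
sqrt(196) = 14, so x = (0 ± 14)/2: x = 7 or x = -7.

x = -7, x = -4, x = 7


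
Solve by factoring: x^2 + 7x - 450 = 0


We need two numbers that multiply to -450 and add to 7.
Those numbers are -18 and 25 (since (-18) * 25 = -450 and (-18) + 25 = 7).
So x^2 + 7x - 450 = (x - 18)(x + 25) = 0
Setting each factor to zero: x = 18 or x = -25

x = -25, x = 18


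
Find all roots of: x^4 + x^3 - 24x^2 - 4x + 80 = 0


Let p(x) = x^4 + x^3 - 24x^2 - 4x + 80. By the rational root theorem (leading coefficient 1), any rational root is an integer divisor of 80: try ±1, ±2, ... in turn.
Test x = 1: value = 54 ≠ 0.
Test x = -1: value = 60 ≠ 0.
Test x = 2: value = 0 ✓, so (x - 2) is a factor.
Synthetic division by (x - 2): bring down 1; 1(2) + 1 = 3; 3(2) - 24 = -18; (-18)(2) - 4 = -40; (-40)(2) + 80 = 0 → quotient x^3 + 3x^2 - 18x - 40, remainder 0.
Continue with the quotient x^3 + 3x^2 - 18x - 40 (candidates must divide 40; re-test x = 2 first in case it repeats).
Test x = 2: value = -56 ≠ 0.
Test x = -2: value = 0 ✓, so (x + 2) is a factor.
Synthetic division by (x + 2): bring down 1; 1(-2) + 3 = 1; 1(-2) - 18 = -20; (-20)(-2) - 40 = 0 → quotient x^2 + x - 20, remainder 0.
Solve the quadratic x^2 + x - 20 = 0: discriminant = 1^2 - 4(1)(-20) = 1 + 80 = 81.
sqrt(81) = 9, so x = (-1 ± 9)/2: x = 4 or x = -5.
Collecting all roots found:

x = -5, x = -2, x = 2, x = 4


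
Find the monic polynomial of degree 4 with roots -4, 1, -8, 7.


A monic polynomial with roots -4, 1, -8, 7 is:
p(x) = (x + 4)(x - 1)(x + 8)(x - 7)
After multiplying by (x + 4): x + 4
After multiplying by (x - 1): x^2 + 3x - 4
After multiplying by (x + 8): x^3 + 11x^2 + 20x - 32
After multiplying by (x - 7): x^4 + 4x^3 - 57x^2 - 172x + 224

x^4 + 4x^3 - 57x^2 - 172x + 224


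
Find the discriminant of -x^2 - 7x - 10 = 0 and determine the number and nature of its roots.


For ax^2 + bx + c = 0, discriminant D = b^2 - 4ac
Here a = -1, b = -7, c = -10
D = (-7)^2 - 4(-1)(-10) = 49 - 40 = 9

D = 9 > 0 and is a perfect square (sqrt = 3)
The equation has 2 distinct real rational roots.

Discriminant = 9, 2 distinct real rational roots


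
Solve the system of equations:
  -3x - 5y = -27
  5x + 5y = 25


Using Cramer's rule:
Determinant D = (-3)(5) - (5)(-5) = -15 + 25 = 10
Dx = (-27)(5) - (25)(-5) = -135 + 125 = -10
Dy = (-3)(25) - (5)(-27) = -75 + 135 = 60
x = Dx/D = -10/10 = -1
y = Dy/D = 60/10 = 6

x = -1, y = 6


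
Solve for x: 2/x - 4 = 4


Subtract -4 from both sides: 2/x = 8
Multiply both sides by x: 2 = 8 * x
Divide by 8: x = 1/4

x = 1/4


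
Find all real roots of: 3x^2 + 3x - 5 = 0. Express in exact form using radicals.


Using the quadratic formula: x = (-b ± sqrt(b^2 - 4ac)) / (2a)
Here a = 3, b = 3, c = -5
Discriminant = b^2 - 4ac = 3^2 - 4(3)(-5) = 9 + 60 = 69
Since discriminant = 69 > 0, there are two real roots.
x = (-3 ± sqrt(69)) / 6
Numerically: x ≈ 0.8844 or x ≈ -1.8844

x = (-3 + sqrt(69)) / 6 or x = (-3 - sqrt(69)) / 6


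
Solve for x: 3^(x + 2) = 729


Express both sides with the same base.
729 = 3^6
Since the bases match, equate exponents: x + 2 = 6
So x = 6 - (2) = 4

x = 4


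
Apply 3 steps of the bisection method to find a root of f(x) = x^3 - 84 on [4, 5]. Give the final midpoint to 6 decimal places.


f(x) = x^3 - 84
f(4) = -20 < 0
f(5) = 41 > 0

Step 1: midpoint = (4.000000 + 5.000000)/2 = 4.500000
  f(4.500000) = 7.125000
  f(mid) > 0, so root is in [4.000000, 4.500000]

Step 2: midpoint = (4.000000 + 4.500000)/2 = 4.250000
  f(4.250000) = -7.234375
  f(mid) < 0, so root is in [4.250000, 4.500000]

Step 3: midpoint = (4.250000 + 4.500000)/2 = 4.375000
  f(4.375000) = -0.259766
  f(mid) < 0, so root is in [4.375000, 4.500000]

midpoint = 4.375000


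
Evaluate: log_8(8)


We need the exponent such that 8^? = 8
8^1 = 8
Therefore log_8(8) = 1

1


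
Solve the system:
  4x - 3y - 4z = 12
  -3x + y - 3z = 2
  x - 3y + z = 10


Using Cramer's rule. Expand each determinant along the first row.
D  = 4*[1*1 - (-3)*(-3)] - (-3)*[(-3)*1 - (-3)*1] + (-4)*[(-3)*(-3) - 1*1]
  = 4*(-8) - (-3)*(0) + (-4)*(8) = -64
Dx = 12*[1*1 - (-3)*(-3)] - (-3)*[2*1 - (-3)*10] + (-4)*[2*(-3) - 1*10]
  = 12*(-8) - (-3)*(32) + (-4)*(-16) = 64
Dy = 4*[2*1 - (-3)*10] - 12*[(-3)*1 - (-3)*1] + (-4)*[(-3)*10 - 2*1]
  = 4*(32) - 12*(0) + (-4)*(-32) = 256
Dz = 4*[1*10 - 2*(-3)] - (-3)*[(-3)*10 - 2*1] + 12*[(-3)*(-3) - 1*1]
  = 4*(16) - (-3)*(-32) + 12*(8) = 64
x = Dx/D = 64/-64 = -1, y = Dy/D = 256/-64 = -4, z = Dz/D = 64/-64 = -1
Check eq1: (4)(-1) + (-3)(-4) + (-4)(-1) = 12 = 12 ✓
Check eq2: (-3)(-1) + (1)(-4) + (-3)(-1) = 2 = 2 ✓
Check eq3: (1)(-1) + (-3)(-4) + (1)(-1) = 10 = 10 ✓

x = -1, y = -4, z = -1


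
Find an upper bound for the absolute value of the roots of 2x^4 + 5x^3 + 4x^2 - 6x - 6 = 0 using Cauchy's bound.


Cauchy's bound: all roots r satisfy |r| <= 1 + max(|a_i/a_n|) for i = 0,...,n-1
where a_n is the leading coefficient.

Coefficients: [2, 5, 4, -6, -6]
Leading coefficient a_n = 2
Ratios |a_i/a_n|: 5/2, 2, 3, 3
Maximum ratio: 3
Cauchy's bound: |r| <= 1 + 3 = 4

Upper bound = 4


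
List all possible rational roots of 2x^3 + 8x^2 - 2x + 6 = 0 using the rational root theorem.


Rational root theorem: possible roots are ±p/q where:
  p divides the constant term (6): p ∈ {1, 2, 3, 6}
  q divides the leading coefficient (2): q ∈ {1, 2}

All possible rational roots: -6, -3, -2, -3/2, -1, -1/2, 1/2, 1, 3/2, 2, 3, 6

-6, -3, -2, -3/2, -1, -1/2, 1/2, 1, 3/2, 2, 3, 6


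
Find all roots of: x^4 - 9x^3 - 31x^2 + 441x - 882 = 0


Let p(x) = x^4 - 9x^3 - 31x^2 + 441x - 882. By the rational root theorem (leading coefficient 1), any rational root is an integer divisor of 882: try ±1, ±2, ... in turn.
Test x = 1: value = -480 ≠ 0.
Test x = -1: value = -1344 ≠ 0.
Test x = 2: value = -180 ≠ 0.
Test x = -2: value = -1800 ≠ 0.
Test x = 3: value = 0 ✓, so (x - 3) is a factor.
Synthetic division by (x - 3): bring down 1; 1(3) - 9 = -6; (-6)(3) - 31 = -49; (-49)(3) + 441 = 294; 294(3) - 882 = 0 → quotient x^3 - 6x^2 - 49x + 294, remainder 0.
Continue with the quotient x^3 - 6x^2 - 49x + 294 (candidates must divide 294; re-test x = 3 first in case it repeats).
Test x = 3: value = 120 ≠ 0.
Test x = -3: value = 360 ≠ 0.
Test x = 6: value = 0 ✓, so (x - 6) is a factor.
Synthetic division by (x - 6): bring down 1; 1(6) - 6 = 0; 0(6) - 49 = -49; (-49)(6) + 294 = 0 → quotient x^2 - 49, remainder 0.
Solve the quadratic x^2 - 49 = 0: discriminant = 0^2 - 4(1)(-49) = 0 + 196 = 196.
sqrt(196) = 14, so x = (0 ± 14)/2: x = 7 or x = -7.
Collecting all roots found:

x = -7, x = 3, x = 6, x = 7


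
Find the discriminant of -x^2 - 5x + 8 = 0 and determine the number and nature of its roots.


For ax^2 + bx + c = 0, discriminant D = b^2 - 4ac
Here a = -1, b = -5, c = 8
D = (-5)^2 - 4(-1)(8) = 25 + 32 = 57

D = 57 > 0 but not a perfect square
The equation has 2 distinct real irrational roots.

Discriminant = 57, 2 distinct real irrational roots


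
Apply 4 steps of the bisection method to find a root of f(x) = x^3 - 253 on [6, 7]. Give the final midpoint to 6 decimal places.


f(x) = x^3 - 253
f(6) = -37 < 0
f(7) = 90 > 0

Step 1: midpoint = (6.000000 + 7.000000)/2 = 6.500000
  f(6.500000) = 21.625000
  f(mid) > 0, so root is in [6.000000, 6.500000]

Step 2: midpoint = (6.000000 + 6.500000)/2 = 6.250000
  f(6.250000) = -8.859375
  f(mid) < 0, so root is in [6.250000, 6.500000]

Step 3: midpoint = (6.250000 + 6.500000)/2 = 6.375000
  f(6.375000) = 6.083984
  f(mid) > 0, so root is in [6.250000, 6.375000]

Step 4: midpoint = (6.250000 + 6.375000)/2 = 6.312500
  f(6.312500) = -1.461670
  f(mid) < 0, so root is in [6.312500, 6.375000]

midpoint = 6.312500


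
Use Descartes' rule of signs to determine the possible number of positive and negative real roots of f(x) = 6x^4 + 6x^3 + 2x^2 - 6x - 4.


Descartes' rule of signs:

For positive roots, count sign changes in f(x) = 6x^4 + 6x^3 + 2x^2 - 6x - 4:
Signs of coefficients: +, +, +, -, -
Number of sign changes: 1
Possible positive real roots: 1

For negative roots, examine f(-x) = 6x^4 - 6x^3 + 2x^2 + 6x - 4:
Signs of coefficients: +, -, +, +, -
Number of sign changes: 3
Possible negative real roots: 3, 1

Positive roots: 1; Negative roots: 3 or 1


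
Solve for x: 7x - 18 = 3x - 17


Starting with: 7x - 18 = 3x - 17
Move all x terms to left: (7 - 3)x = -17 + 18
Simplify: 4x = 1
Divide both sides by 4: x = 1/4

x = 1/4


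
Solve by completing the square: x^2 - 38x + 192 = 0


Start: x^2 - 38x + 192 = 0
Move constant: x^2 - 38x = -192
Half of -38 is -19, squared is 361
Add 361 to both sides: x^2 - 38x + 361 = 169
(x - 19)^2 = 169
x - 19 = ±13
x = 19 + 13 = 32 or x = 19 - 13 = 6

x = 6, x = 32


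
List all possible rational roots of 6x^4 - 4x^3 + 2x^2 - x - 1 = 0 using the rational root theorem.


Rational root theorem: possible roots are ±p/q where:
  p divides the constant term (-1): p ∈ {1}
  q divides the leading coefficient (6): q ∈ {1, 2, 3, 6}

All possible rational roots: -1, -1/2, -1/3, -1/6, 1/6, 1/3, 1/2, 1

-1, -1/2, -1/3, -1/6, 1/6, 1/3, 1/2, 1


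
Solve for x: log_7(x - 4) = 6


Convert to exponential form: x - 4 = 7^6 = 117649
x = 117649 + 4 = 117653
Check: log_7(117653 - 4) = log_7(117649) = log_7(117649) = 6 ✓

x = 117653


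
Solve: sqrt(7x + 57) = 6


Square both sides: 7x + 57 = 6^2 = 36
7x = 36 - 57 = -21
x = -3
Check: sqrt(7*(-3) + 57) = sqrt(36) = 6 ✓

x = -3


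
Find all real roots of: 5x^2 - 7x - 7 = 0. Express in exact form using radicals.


Using the quadratic formula: x = (-b ± sqrt(b^2 - 4ac)) / (2a)
Here a = 5, b = -7, c = -7
Discriminant = b^2 - 4ac = (-7)^2 - 4(5)(-7) = 49 + 140 = 189
Since discriminant = 189 > 0, there are two real roots.
x = (7 ± 3*sqrt(21)) / 10
Numerically: x ≈ 2.0748 or x ≈ -0.6748

x = (7 + 3*sqrt(21)) / 10 or x = (7 - 3*sqrt(21)) / 10


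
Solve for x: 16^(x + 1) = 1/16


Express both sides with the same base.
1/16 = 16^(-1)
Since the bases match, equate exponents: x + 1 = -1
So x = -1 - (1) = -2

x = -2


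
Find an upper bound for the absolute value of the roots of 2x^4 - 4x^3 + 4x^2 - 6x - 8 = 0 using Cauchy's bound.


Cauchy's bound: all roots r satisfy |r| <= 1 + max(|a_i/a_n|) for i = 0,...,n-1
where a_n is the leading coefficient.

Coefficients: [2, -4, 4, -6, -8]
Leading coefficient a_n = 2
Ratios |a_i/a_n|: 2, 2, 3, 4
Maximum ratio: 4
Cauchy's bound: |r| <= 1 + 4 = 5

Upper bound = 5


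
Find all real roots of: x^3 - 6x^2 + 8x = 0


The constant term is 0, so x = 0 is a root. Factor out x:
  x(x^2 - 6x + 8) = 0
Solve the quadratic x^2 - 6x + 8 = 0: discriminant = (-6)^2 - 4(1)(8) = 36 - 32 = 4.
sqrt(4) = 2, so x = (6 ± 2)/2: x = 4 or x = 2.

x = 0, x = 2, x = 4


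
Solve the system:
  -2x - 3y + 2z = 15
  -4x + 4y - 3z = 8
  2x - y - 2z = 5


Using Cramer's rule. Expand each determinant along the first row.
D  = (-2)*[4*(-2) - (-3)*(-1)] - (-3)*[(-4)*(-2) - (-3)*2] + 2*[(-4)*(-1) - 4*2]
  = (-2)*(-11) - (-3)*(14) + 2*(-4) = 56
Dx = 15*[4*(-2) - (-3)*(-1)] - (-3)*[8*(-2) - (-3)*5] + 2*[8*(-1) - 4*5]
  = 15*(-11) - (-3)*(-1) + 2*(-28) = -224
Dy = (-2)*[8*(-2) - (-3)*5] - 15*[(-4)*(-2) - (-3)*2] + 2*[(-4)*5 - 8*2]
  = (-2)*(-1) - 15*(14) + 2*(-36) = -280
Dz = (-2)*[4*5 - 8*(-1)] - (-3)*[(-4)*5 - 8*2] + 15*[(-4)*(-1) - 4*2]
  = (-2)*(28) - (-3)*(-36) + 15*(-4) = -224
x = Dx/D = -224/56 = -4, y = Dy/D = -280/56 = -5, z = Dz/D = -224/56 = -4
Check eq1: (-2)(-4) + (-3)(-5) + (2)(-4) = 15 = 15 ✓
Check eq2: (-4)(-4) + (4)(-5) + (-3)(-4) = 8 = 8 ✓
Check eq3: (2)(-4) + (-1)(-5) + (-2)(-4) = 5 = 5 ✓

x = -4, y = -5, z = -4


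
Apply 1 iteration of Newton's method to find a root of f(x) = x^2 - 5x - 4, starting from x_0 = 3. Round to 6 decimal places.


Newton's method: x_(n+1) = x_n - f(x_n)/f'(x_n)
f(x) = x^2 - 5x - 4
f'(x) = 2x - 5

Iteration 1:
  f(3.000000) = -10.000000
  f'(3.000000) = 1.000000
  x_1 = 3.000000 - (-10.000000)/(1.000000) = 13.000000

x_1 = 13.000000


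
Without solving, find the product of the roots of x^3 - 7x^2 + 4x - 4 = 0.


By Vieta's formulas for x^3 + bx^2 + cx + d = 0:
  r1 + r2 + r3 = -b/a = 7
  r1*r2 + r1*r3 + r2*r3 = c/a = 4
  r1*r2*r3 = -d/a = 4


Product = 4


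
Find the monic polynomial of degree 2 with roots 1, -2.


A monic polynomial with roots 1, -2 is:
p(x) = (x - 1)(x + 2)
After multiplying by (x - 1): x - 1
After multiplying by (x + 2): x^2 + x - 2

x^2 + x - 2


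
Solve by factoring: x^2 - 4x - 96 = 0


We need two numbers that multiply to -96 and add to -4.
Those numbers are 8 and -12 (since 8 * (-12) = -96 and 8 + (-12) = -4).
So x^2 - 4x - 96 = (x + 8)(x - 12) = 0
Setting each factor to zero: x = -8 or x = 12

x = -8, x = 12


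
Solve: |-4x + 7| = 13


An absolute value equation |expr| = 13 gives two cases:
Case 1: -4x + 7 = 13
  -4x = 6, so x = -3/2
Case 2: -4x + 7 = -13
  -4x = -20, so x = 5

x = -3/2, x = 5


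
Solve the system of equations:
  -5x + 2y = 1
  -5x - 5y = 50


Using Cramer's rule:
Determinant D = (-5)(-5) - (-5)(2) = 25 + 10 = 35
Dx = (1)(-5) - (50)(2) = -5 - 100 = -105
Dy = (-5)(50) - (-5)(1) = -250 + 5 = -245
x = Dx/D = -105/35 = -3
y = Dy/D = -245/35 = -7

x = -3, y = -7


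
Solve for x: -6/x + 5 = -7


Subtract 5 from both sides: -6/x = -12
Multiply both sides by x: -6 = -12 * x
Divide by -12: x = 1/2

x = 1/2


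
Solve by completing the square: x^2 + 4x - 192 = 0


Start: x^2 + 4x - 192 = 0
Move constant: x^2 + 4x = 192
Half of 4 is 2, squared is 4
Add 4 to both sides: x^2 + 4x + 4 = 196
(x + 2)^2 = 196
x + 2 = ±14
x = -2 + 14 = 12 or x = -2 - 14 = -16

x = -16, x = 12


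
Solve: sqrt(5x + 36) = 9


Square both sides: 5x + 36 = 9^2 = 81
5x = 81 - 36 = 45
x = 9
Check: sqrt(5*9 + 36) = sqrt(81) = 9 ✓

x = 9


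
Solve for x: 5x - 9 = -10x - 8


Starting with: 5x - 9 = -10x - 8
Move all x terms to left: (5 + 10)x = -8 + 9
Simplify: 15x = 1
Divide both sides by 15: x = 1/15

x = 1/15


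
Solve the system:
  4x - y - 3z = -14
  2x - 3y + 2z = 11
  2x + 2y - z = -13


Using Cramer's rule. Expand each determinant along the first row.
D  = 4*[(-3)*(-1) - 2*2] - (-1)*[2*(-1) - 2*2] + (-3)*[2*2 - (-3)*2]
  = 4*(-1) - (-1)*(-6) + (-3)*(10) = -40
Dx = (-14)*[(-3)*(-1) - 2*2] - (-1)*[11*(-1) - 2*(-13)] + (-3)*[11*2 - (-3)*(-13)]
  = (-14)*(-1) - (-1)*(15) + (-3)*(-17) = 80
Dy = 4*[11*(-1) - 2*(-13)] - (-14)*[2*(-1) - 2*2] + (-3)*[2*(-13) - 11*2]
  = 4*(15) - (-14)*(-6) + (-3)*(-48) = 120
Dz = 4*[(-3)*(-13) - 11*2] - (-1)*[2*(-13) - 11*2] + (-14)*[2*2 - (-3)*2]
  = 4*(17) - (-1)*(-48) + (-14)*(10) = -120
x = Dx/D = 80/-40 = -2, y = Dy/D = 120/-40 = -3, z = Dz/D = -120/-40 = 3
Check eq1: (4)(-2) + (-1)(-3) + (-3)(3) = -14 = -14 ✓
Check eq2: (2)(-2) + (-3)(-3) + (2)(3) = 11 = 11 ✓
Check eq3: (2)(-2) + (2)(-3) + (-1)(3) = -13 = -13 ✓

x = -2, y = -3, z = 3


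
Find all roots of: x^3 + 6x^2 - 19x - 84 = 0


Let p(x) = x^3 + 6x^2 - 19x - 84. By the rational root theorem (leading coefficient 1), any rational root is an integer divisor of 84: try ±1, ±2, ... in turn.
Test x = 1: value = -96 ≠ 0.
Test x = -1: value = -60 ≠ 0.
Test x = 2: value = -90 ≠ 0.
Test x = -2: value = -30 ≠ 0.
Test x = 3: value = -60 ≠ 0.
Test x = -3: value = 0 ✓, so (x + 3) is a factor.
Synthetic division by (x + 3): bring down 1; 1(-3) + 6 = 3; 3(-3) - 19 = -28; (-28)(-3) - 84 = 0 → quotient x^2 + 3x - 28, remainder 0.
Solve the quadratic x^2 + 3x - 28 = 0: discriminant = 3^2 - 4(1)(-28) = 9 + 112 = 121.
sqrt(121) = 11, so x = (-3 ± 11)/2: x = 4 or x = -7.
Collecting all roots found:

x = -7, x = -3, x = 4


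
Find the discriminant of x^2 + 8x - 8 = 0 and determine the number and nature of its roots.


For ax^2 + bx + c = 0, discriminant D = b^2 - 4ac
Here a = 1, b = 8, c = -8
D = (8)^2 - 4(1)(-8) = 64 + 32 = 96

D = 96 > 0 but not a perfect square
The equation has 2 distinct real irrational roots.

Discriminant = 96, 2 distinct real irrational roots


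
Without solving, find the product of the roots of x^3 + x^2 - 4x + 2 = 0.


By Vieta's formulas for x^3 + bx^2 + cx + d = 0:
  r1 + r2 + r3 = -b/a = -1
  r1*r2 + r1*r3 + r2*r3 = c/a = -4
  r1*r2*r3 = -d/a = -2


Product = -2


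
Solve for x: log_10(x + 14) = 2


Convert to exponential form: x + 14 = 10^2 = 100
x = 100 - 14 = 86
Check: log_10(86 + 14) = log_10(100) = log_10(100) = 2 ✓

x = 86


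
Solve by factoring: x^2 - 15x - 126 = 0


We need two numbers that multiply to -126 and add to -15.
Those numbers are -21 and 6 (since (-21) * 6 = -126 and (-21) + 6 = -15).
So x^2 - 15x - 126 = (x - 21)(x + 6) = 0
Setting each factor to zero: x = 21 or x = -6

x = -6, x = 21


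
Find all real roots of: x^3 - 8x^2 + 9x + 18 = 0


Let p(x) = x^3 - 8x^2 + 9x + 18. By the rational root theorem (leading coefficient 1), any rational root is an integer divisor of 18: try ±1, ±2, ... in turn.
Test x = 1: value = 20 ≠ 0.
Test x = -1: value = 0 ✓, so (x + 1) is a factor.
Synthetic division by (x + 1): bring down 1; 1(-1) - 8 = -9; (-9)(-1) + 9 = 18; 18(-1) + 18 = 0 → quotient x^2 - 9x + 18, remainder 0.
Solve the quadratic x^2 - 9x + 18 = 0: discriminant = (-9)^2 - 4(1)(18) = 81 - 72 = 9.
sqrt(9) = 3, so x = (9 ± 3)/2: x = 6 or x = 3.

x = -1, x = 3, x = 6


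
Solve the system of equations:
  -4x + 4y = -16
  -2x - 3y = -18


Using Cramer's rule:
Determinant D = (-4)(-3) - (-2)(4) = 12 + 8 = 20
Dx = (-16)(-3) - (-18)(4) = 48 + 72 = 120
Dy = (-4)(-18) - (-2)(-16) = 72 - 32 = 40
x = Dx/D = 120/20 = 6
y = Dy/D = 40/20 = 2

x = 6, y = 2


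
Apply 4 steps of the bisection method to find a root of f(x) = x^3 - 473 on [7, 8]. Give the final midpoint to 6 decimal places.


f(x) = x^3 - 473
f(7) = -130 < 0
f(8) = 39 > 0

Step 1: midpoint = (7.000000 + 8.000000)/2 = 7.500000
  f(7.500000) = -51.125000
  f(mid) < 0, so root is in [7.500000, 8.000000]

Step 2: midpoint = (7.500000 + 8.000000)/2 = 7.750000
  f(7.750000) = -7.515625
  f(mid) < 0, so root is in [7.750000, 8.000000]

Step 3: midpoint = (7.750000 + 8.000000)/2 = 7.875000
  f(7.875000) = 15.373047
  f(mid) > 0, so root is in [7.750000, 7.875000]

Step 4: midpoint = (7.750000 + 7.875000)/2 = 7.812500
  f(7.812500) = 3.837158
  f(mid) > 0, so root is in [7.750000, 7.812500]

midpoint = 7.812500


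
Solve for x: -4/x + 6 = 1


Subtract 6 from both sides: -4/x = -5
Multiply both sides by x: -4 = -5 * x
Divide by -5: x = 4/5

x = 4/5


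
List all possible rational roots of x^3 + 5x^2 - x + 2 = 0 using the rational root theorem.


Rational root theorem: possible roots are ±p/q where:
  p divides the constant term (2): p ∈ {1, 2}
  q divides the leading coefficient (1): q ∈ {1}

All possible rational roots: -2, -1, 1, 2

-2, -1, 1, 2


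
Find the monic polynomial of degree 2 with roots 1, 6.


A monic polynomial with roots 1, 6 is:
p(x) = (x - 1)(x - 6)
After multiplying by (x - 1): x - 1
After multiplying by (x - 6): x^2 - 7x + 6

x^2 - 7x + 6


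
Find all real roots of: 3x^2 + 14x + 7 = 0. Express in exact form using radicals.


Using the quadratic formula: x = (-b ± sqrt(b^2 - 4ac)) / (2a)
Here a = 3, b = 14, c = 7
Discriminant = b^2 - 4ac = 14^2 - 4(3)(7) = 196 - 84 = 112
Since discriminant = 112 > 0, there are two real roots.
x = (-14 ± 4*sqrt(7)) / 6
Simplifying: x = (-7 ± 2*sqrt(7)) / 3
Numerically: x ≈ -0.5695 or x ≈ -4.0972

x = (-7 + 2*sqrt(7)) / 3 or x = (-7 - 2*sqrt(7)) / 3


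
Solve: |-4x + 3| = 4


An absolute value equation |expr| = 4 gives two cases:
Case 1: -4x + 3 = 4
  -4x = 1, so x = -1/4
Case 2: -4x + 3 = -4
  -4x = -7, so x = 7/4

x = -1/4, x = 7/4
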